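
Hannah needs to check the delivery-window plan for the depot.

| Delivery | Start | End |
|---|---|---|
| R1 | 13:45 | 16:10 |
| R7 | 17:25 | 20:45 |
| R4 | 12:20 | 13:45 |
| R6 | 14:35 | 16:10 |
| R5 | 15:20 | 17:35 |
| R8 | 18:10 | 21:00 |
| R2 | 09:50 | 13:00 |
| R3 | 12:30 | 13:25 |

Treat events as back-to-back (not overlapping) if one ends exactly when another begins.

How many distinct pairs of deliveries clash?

8

Sorted by start: R2, R4, R3, R1, R6, R5, R7, R8.
R4 starts before R2 ends → R2 and R4 overlap.
R3 starts before R2 ends → R2 and R3 overlap.
R1 starts after R2 ends, so nothing later overlaps R2 either.
R3 starts before R4 ends → R4 and R3 overlap.
R1 starts exactly when R4 ends (back-to-back, no overlap), so nothing later overlaps R4 either.
R1 starts after R3 ends, so nothing later overlaps R3 either.
R6 starts before R1 ends → R1 and R6 overlap.
R5 starts before R1 ends → R1 and R5 overlap.
R7 starts after R1 ends, so nothing later overlaps R1 either.
R5 starts before R6 ends → R6 and R5 overlap.
R7 starts after R6 ends, so nothing later overlaps R6 either.
R7 starts before R5 ends → R5 and R7 overlap.
R8 starts after R5 ends.
R8 starts before R7 ends → R7 and R8 overlap.
Overlapping pairs: R1 & R5, R1 & R6, R2 & R3, R2 & R4, R3 & R4, R5 & R6, R5 & R7, R7 & R8 — 8 in total.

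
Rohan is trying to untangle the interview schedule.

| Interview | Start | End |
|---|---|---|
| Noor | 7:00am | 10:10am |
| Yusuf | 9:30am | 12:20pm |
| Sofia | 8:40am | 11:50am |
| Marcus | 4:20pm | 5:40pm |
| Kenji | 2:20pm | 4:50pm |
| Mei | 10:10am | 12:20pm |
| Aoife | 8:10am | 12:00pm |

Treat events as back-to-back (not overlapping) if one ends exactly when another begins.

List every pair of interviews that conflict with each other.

Two intervals overlap when each starts before the other ends.
Sorted by start: Noor, Aoife, Sofia, Yusuf, Mei, Kenji, Marcus.
Aoife starts before Noor ends → Noor and Aoife overlap.
Sofia starts before Noor ends → Noor and Sofia overlap.
Yusuf starts before Noor ends → Noor and Yusuf overlap.
Mei starts exactly when Noor ends (back-to-back, no overlap), so Noor has no further overlaps.
Sofia starts before Aoife ends → Aoife and Sofia overlap.
Yusuf starts before Aoife ends → Aoife and Yusuf overlap.
Mei starts before Aoife ends → Aoife and Mei overlap.
Kenji starts after Aoife ends, so Aoife has no further overlaps.
Yusuf starts before Sofia ends → Sofia and Yusuf overlap.
Mei starts before Sofia ends → Sofia and Mei overlap.
Kenji starts after Sofia ends, so Sofia has no further overlaps.
Mei starts before Yusuf ends → Yusuf and Mei overlap.
Kenji starts after Yusuf ends, so Yusuf has no further overlaps.
Kenji starts after Mei ends, so Mei has no further overlaps.
Marcus starts before Kenji ends → Kenji and Marcus overlap.

Aoife & Mei, Aoife & Noor, Aoife & Sofia, Aoife & Yusuf, Kenji & Marcus, Mei & Sofia, Mei & Yusuf, Noor & Sofia, Noor & Yusuf, Sofia & Yusuf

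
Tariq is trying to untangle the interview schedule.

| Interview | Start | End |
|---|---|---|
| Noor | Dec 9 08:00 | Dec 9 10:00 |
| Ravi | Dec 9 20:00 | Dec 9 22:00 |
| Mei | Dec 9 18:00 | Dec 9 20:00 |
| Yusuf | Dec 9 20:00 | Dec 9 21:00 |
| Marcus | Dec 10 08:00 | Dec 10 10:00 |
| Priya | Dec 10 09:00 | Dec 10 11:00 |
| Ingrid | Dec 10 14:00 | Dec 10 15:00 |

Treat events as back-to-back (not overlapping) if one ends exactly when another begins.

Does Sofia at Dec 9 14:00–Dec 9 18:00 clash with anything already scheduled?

Noor: ends Dec 9 10:00 at or before Sofia starts Dec 9 14:00 → clear.
Mei: starts Dec 9 18:00 at or after Sofia ends Dec 9 18:00 → clear.
Ravi: starts Dec 9 20:00 at or after Sofia ends Dec 9 18:00 → clear.
Yusuf: starts Dec 9 20:00 at or after Sofia ends Dec 9 18:00 → clear.
Marcus: starts Dec 10 08:00 at or after Sofia ends Dec 9 18:00 → clear.
Priya: starts Dec 10 09:00 at or after Sofia ends Dec 9 18:00 → clear.
Ingrid: starts Dec 10 14:00 at or after Sofia ends Dec 9 18:00 → clear.

No — it doesn't clash with anything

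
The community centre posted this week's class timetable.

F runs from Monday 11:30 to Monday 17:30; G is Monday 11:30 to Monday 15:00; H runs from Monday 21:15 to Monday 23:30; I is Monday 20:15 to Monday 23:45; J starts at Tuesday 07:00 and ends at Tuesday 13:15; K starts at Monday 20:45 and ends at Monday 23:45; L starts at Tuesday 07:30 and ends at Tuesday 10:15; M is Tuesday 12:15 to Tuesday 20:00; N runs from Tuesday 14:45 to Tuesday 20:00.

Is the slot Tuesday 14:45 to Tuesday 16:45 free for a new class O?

No — it overlaps M, N

F: ends Monday 17:30 at or before O starts Tuesday 14:45 → clear.
G: ends Monday 15:00 at or before O starts Tuesday 14:45 → clear.
I: ends Monday 23:45 at or before O starts Tuesday 14:45 → clear.
K: ends Monday 23:45 at or before O starts Tuesday 14:45 → clear.
H: ends Monday 23:30 at or before O starts Tuesday 14:45 → clear.
J: ends Tuesday 13:15 at or before O starts Tuesday 14:45 → clear.
L: ends Tuesday 10:15 at or before O starts Tuesday 14:45 → clear.
M: starts Tuesday 12:15 before O ends Tuesday 16:45, and ends Tuesday 20:00 after O starts Tuesday 14:45 → overlap.
N: starts Tuesday 14:45 before O ends Tuesday 16:45, and ends Tuesday 20:00 after O starts Tuesday 14:45 → overlap.
O overlaps M, N.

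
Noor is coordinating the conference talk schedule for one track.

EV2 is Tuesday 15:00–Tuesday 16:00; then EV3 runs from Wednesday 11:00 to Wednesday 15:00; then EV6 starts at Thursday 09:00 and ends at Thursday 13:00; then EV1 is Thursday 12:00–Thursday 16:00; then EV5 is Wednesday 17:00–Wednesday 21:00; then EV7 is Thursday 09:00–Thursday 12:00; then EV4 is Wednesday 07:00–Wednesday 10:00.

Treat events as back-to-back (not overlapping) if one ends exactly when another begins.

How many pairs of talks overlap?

Check each pair: they overlap iff neither finishes before the other starts.
Sorted by start: EV2, EV4, EV3, EV5, EV6, EV7, EV1.
EV4 starts after EV2 ends; EV2 is clear from here.
EV3 starts after EV4 ends; EV4 is clear from here.
EV5 starts after EV3 ends; EV3 is clear from here.
EV6 starts after EV5 ends; EV5 is clear from here.
EV7 starts before EV6 ends → EV6 and EV7 overlap.
EV1 starts before EV6 ends → EV6 and EV1 overlap.
EV1 starts exactly when EV7 ends (back-to-back, no overlap).
Overlapping pairs: EV1 & EV6, EV6 & EV7 — 2 in total.

2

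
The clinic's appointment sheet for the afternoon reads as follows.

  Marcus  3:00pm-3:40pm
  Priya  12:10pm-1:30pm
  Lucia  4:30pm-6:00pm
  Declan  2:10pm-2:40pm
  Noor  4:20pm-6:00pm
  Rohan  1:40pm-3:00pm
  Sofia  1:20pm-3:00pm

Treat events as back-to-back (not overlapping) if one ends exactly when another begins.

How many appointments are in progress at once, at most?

3

Sweep the timeline, counting +1 at each start and −1 at each end (ends before starts at a tie):
12:10pm start Priya → 1
1:20pm start Sofia → 2
1:30pm end Priya → 1
1:40pm start Rohan → 2
2:10pm start Declan → 3
2:40pm end Declan → 2
3:00pm end Rohan → 1
3:00pm end Sofia → 0
3:00pm start Marcus → 1
3:40pm end Marcus → 0
4:20pm start Noor → 1
4:30pm start Lucia → 2
6:00pm end Lucia → 1
6:00pm end Noor → 0
Peak is 3, at 2:10pm (Declan, Rohan, Sofia).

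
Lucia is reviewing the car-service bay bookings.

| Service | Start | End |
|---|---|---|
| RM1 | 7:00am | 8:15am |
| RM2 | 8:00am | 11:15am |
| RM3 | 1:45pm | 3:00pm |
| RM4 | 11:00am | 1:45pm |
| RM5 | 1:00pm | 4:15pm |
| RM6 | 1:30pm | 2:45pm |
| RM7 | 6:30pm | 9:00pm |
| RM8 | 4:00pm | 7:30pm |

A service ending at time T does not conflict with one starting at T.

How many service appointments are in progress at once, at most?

3

Sort all start/end points and keep a running count:
7:00am start RM1 → 1
8:00am start RM2 → 2
8:15am end RM1 → 1
11:00am start RM4 → 2
11:15am end RM2 → 1
1:00pm start RM5 → 2
1:30pm start RM6 → 3
1:45pm end RM4 → 2
1:45pm start RM3 → 3
2:45pm end RM6 → 2
3:00pm end RM3 → 1
4:00pm start RM8 → 2
4:15pm end RM5 → 1
6:30pm start RM7 → 2
7:30pm end RM8 → 1
9:00pm end RM7 → 0
Peak is 3, at 1:30pm (RM4, RM5, RM6).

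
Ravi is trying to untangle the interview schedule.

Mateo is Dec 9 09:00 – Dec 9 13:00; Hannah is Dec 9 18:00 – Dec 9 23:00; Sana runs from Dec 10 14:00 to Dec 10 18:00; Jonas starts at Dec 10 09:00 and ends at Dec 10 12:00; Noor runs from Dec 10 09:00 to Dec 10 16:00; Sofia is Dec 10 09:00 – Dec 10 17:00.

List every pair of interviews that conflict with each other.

Sorted by start: Mateo, Hannah, Noor, Sofia, Jonas, Sana.
Hannah starts after Mateo ends, so nothing later overlaps Mateo either.
Noor starts after Hannah ends, so nothing later overlaps Hannah either.
Sofia starts before Noor ends → Noor and Sofia overlap.
Jonas starts before Noor ends → Noor and Jonas overlap.
Sana starts before Noor ends → Noor and Sana overlap.
Jonas starts before Sofia ends → Sofia and Jonas overlap.
Sana starts before Sofia ends → Sofia and Sana overlap.
Sana starts after Jonas ends.

Jonas & Noor, Jonas & Sofia, Noor & Sana, Noor & Sofia, Sana & Sofia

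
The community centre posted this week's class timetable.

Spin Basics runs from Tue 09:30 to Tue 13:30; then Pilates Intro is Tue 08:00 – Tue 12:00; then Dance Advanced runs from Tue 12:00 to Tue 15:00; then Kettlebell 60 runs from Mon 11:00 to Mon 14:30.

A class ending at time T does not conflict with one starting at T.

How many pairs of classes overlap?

2

Sorted by start: Kettlebell 60, Pilates Intro, Spin Basics, Dance Advanced.
Pilates Intro starts after Kettlebell 60 ends — done with Kettlebell 60.
Spin Basics starts before Pilates Intro ends → Pilates Intro and Spin Basics overlap.
Dance Advanced starts exactly when Pilates Intro ends (back-to-back, no overlap).
Dance Advanced starts before Spin Basics ends → Spin Basics and Dance Advanced overlap.
Overlapping pairs: Dance Advanced & Spin Basics, Pilates Intro & Spin Basics — 2 in total.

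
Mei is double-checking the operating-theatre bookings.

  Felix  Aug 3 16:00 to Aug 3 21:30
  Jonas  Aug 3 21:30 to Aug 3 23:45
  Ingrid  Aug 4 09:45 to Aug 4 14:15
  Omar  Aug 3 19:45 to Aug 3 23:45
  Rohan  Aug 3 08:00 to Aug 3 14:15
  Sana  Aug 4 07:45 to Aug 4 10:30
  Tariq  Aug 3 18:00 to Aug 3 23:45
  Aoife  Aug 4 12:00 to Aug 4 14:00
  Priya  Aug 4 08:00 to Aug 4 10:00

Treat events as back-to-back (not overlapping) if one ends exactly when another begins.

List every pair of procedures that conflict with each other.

Sorted by start: Rohan, Felix, Tariq, Omar, Jonas, Sana, Priya, Ingrid, Aoife.
Felix starts after Rohan ends, so nothing later overlaps Rohan either.
Tariq starts before Felix ends → Felix and Tariq overlap.
Omar starts before Felix ends → Felix and Omar overlap.
Jonas starts exactly when Felix ends (back-to-back, no overlap), so nothing later overlaps Felix either.
Omar starts before Tariq ends → Tariq and Omar overlap.
Jonas starts before Tariq ends → Tariq and Jonas overlap.
Sana starts after Tariq ends, so nothing later overlaps Tariq either.
Jonas starts before Omar ends → Omar and Jonas overlap.
Sana starts after Omar ends, so nothing later overlaps Omar either.
Sana starts after Jonas ends, so nothing later overlaps Jonas either.
Priya starts before Sana ends → Sana and Priya overlap.
Ingrid starts before Sana ends → Sana and Ingrid overlap.
Aoife starts after Sana ends.
Ingrid starts before Priya ends → Priya and Ingrid overlap.
Aoife starts after Priya ends.
Aoife starts before Ingrid ends → Ingrid and Aoife overlap.

Aoife & Ingrid, Felix & Omar, Felix & Tariq, Ingrid & Priya, Ingrid & Sana, Jonas & Omar, Jonas & Tariq, Omar & Tariq, Priya & Sana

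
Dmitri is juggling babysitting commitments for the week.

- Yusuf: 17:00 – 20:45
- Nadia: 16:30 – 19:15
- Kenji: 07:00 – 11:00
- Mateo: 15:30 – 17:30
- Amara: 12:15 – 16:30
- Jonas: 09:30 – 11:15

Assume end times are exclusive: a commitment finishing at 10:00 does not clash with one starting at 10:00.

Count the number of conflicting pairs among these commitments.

Sorted by start: Kenji, Jonas, Amara, Mateo, Nadia, Yusuf.
Jonas starts before Kenji ends → Kenji and Jonas overlap.
Amara starts after Kenji ends; Kenji is clear from here.
Amara starts after Jonas ends; Jonas is clear from here.
Mateo starts before Amara ends → Amara and Mateo overlap.
Nadia starts exactly when Amara ends (back-to-back, no overlap); Amara is clear from here.
Nadia starts before Mateo ends → Mateo and Nadia overlap.
Yusuf starts before Mateo ends → Mateo and Yusuf overlap.
Yusuf starts before Nadia ends → Nadia and Yusuf overlap.
Overlapping pairs: Amara & Mateo, Jonas & Kenji, Mateo & Nadia, Mateo & Yusuf, Nadia & Yusuf — 5 in total.

5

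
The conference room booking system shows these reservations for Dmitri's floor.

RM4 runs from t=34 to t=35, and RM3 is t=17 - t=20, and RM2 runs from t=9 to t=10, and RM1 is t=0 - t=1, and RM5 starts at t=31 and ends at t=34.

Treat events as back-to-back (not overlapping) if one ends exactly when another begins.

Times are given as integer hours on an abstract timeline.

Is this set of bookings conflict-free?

Check each pair: they overlap iff neither finishes before the other starts.
Sorted by start: RM1, RM2, RM3, RM5, RM4.
RM2 starts after RM1 ends; RM1 is clear from here.
RM3 starts after RM2 ends; RM2 is clear from here.
RM5 starts after RM3 ends; RM3 is clear from here.
RM4 starts exactly when RM5 ends (back-to-back, no overlap).
Every pair is clear; the schedule has no overlaps.

Yes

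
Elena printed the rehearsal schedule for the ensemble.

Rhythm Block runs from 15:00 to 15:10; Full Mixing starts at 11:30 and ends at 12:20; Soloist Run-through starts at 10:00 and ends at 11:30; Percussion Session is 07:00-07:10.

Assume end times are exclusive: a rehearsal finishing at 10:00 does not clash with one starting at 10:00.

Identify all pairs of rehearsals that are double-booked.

Two intervals overlap when each starts before the other ends.
Sorted by start: Percussion Session, Soloist Run-through, Full Mixing, Rhythm Block.
Soloist Run-through starts after Percussion Session ends, so Percussion Session has no further overlaps.
Full Mixing starts exactly when Soloist Run-through ends (back-to-back, no overlap), so Soloist Run-through has no further overlaps.
Rhythm Block starts after Full Mixing ends.

no conflicts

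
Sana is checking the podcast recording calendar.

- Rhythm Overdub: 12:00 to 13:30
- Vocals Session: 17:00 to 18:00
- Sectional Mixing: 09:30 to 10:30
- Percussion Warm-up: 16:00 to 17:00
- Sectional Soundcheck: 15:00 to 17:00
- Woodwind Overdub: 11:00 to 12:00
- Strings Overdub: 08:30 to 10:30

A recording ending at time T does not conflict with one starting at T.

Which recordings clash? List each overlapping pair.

Percussion Warm-up & Sectional Soundcheck, Sectional Mixing & Strings Overdub

Sorted by start: Strings Overdub, Sectional Mixing, Woodwind Overdub, Rhythm Overdub, Sectional Soundcheck, Percussion Warm-up, Vocals Session.
Sectional Mixing starts before Strings Overdub ends → Strings Overdub and Sectional Mixing overlap.
Woodwind Overdub starts after Strings Overdub ends — done with Strings Overdub.
Woodwind Overdub starts after Sectional Mixing ends — done with Sectional Mixing.
Rhythm Overdub starts exactly when Woodwind Overdub ends (back-to-back, no overlap) — done with Woodwind Overdub.
Sectional Soundcheck starts after Rhythm Overdub ends — done with Rhythm Overdub.
Percussion Warm-up starts before Sectional Soundcheck ends → Sectional Soundcheck and Percussion Warm-up overlap.
Vocals Session starts exactly when Sectional Soundcheck ends (back-to-back, no overlap).
Vocals Session starts exactly when Percussion Warm-up ends (back-to-back, no overlap).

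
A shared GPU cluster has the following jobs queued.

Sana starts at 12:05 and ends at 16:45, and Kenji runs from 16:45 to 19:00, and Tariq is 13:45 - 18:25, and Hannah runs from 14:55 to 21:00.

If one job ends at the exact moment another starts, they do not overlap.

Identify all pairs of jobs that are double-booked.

Sorted by start: Sana, Tariq, Hannah, Kenji.
Tariq starts before Sana ends → Sana and Tariq overlap.
Hannah starts before Sana ends → Sana and Hannah overlap.
Kenji starts exactly when Sana ends (back-to-back, no overlap).
Hannah starts before Tariq ends → Tariq and Hannah overlap.
Kenji starts before Tariq ends → Tariq and Kenji overlap.
Kenji starts before Hannah ends → Hannah and Kenji overlap.

Hannah & Kenji, Hannah & Sana, Hannah & Tariq, Kenji & Tariq, Sana & Tariq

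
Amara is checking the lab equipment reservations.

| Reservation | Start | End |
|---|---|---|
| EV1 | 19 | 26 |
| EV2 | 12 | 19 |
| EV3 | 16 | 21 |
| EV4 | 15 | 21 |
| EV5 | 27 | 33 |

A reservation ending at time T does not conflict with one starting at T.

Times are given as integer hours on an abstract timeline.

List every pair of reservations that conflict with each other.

Sorted by start: EV2, EV4, EV3, EV1, EV5.
EV4 starts before EV2 ends → EV2 and EV4 overlap.
EV3 starts before EV2 ends → EV2 and EV3 overlap.
EV1 starts exactly when EV2 ends (back-to-back, no overlap); EV2 is clear from here.
EV3 starts before EV4 ends → EV4 and EV3 overlap.
EV1 starts before EV4 ends → EV4 and EV1 overlap.
EV5 starts after EV4 ends.
EV1 starts before EV3 ends → EV3 and EV1 overlap.
EV5 starts after EV3 ends.
EV5 starts after EV1 ends.

EV1 & EV3, EV1 & EV4, EV2 & EV3, EV2 & EV4, EV3 & EV4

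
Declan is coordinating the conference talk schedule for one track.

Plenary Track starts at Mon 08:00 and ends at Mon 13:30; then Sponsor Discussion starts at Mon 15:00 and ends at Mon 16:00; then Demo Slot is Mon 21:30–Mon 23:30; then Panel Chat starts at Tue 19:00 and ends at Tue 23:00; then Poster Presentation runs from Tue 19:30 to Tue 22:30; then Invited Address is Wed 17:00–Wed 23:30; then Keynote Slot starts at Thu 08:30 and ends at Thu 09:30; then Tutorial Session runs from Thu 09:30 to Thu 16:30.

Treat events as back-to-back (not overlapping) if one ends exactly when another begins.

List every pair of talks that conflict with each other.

Sorted by start: Plenary Track, Sponsor Discussion, Demo Slot, Panel Chat, Poster Presentation, Invited Address, Keynote Slot, Tutorial Session.
Sponsor Discussion starts after Plenary Track ends, so Plenary Track has no further overlaps.
Demo Slot starts after Sponsor Discussion ends, so Sponsor Discussion has no further overlaps.
Panel Chat starts after Demo Slot ends, so Demo Slot has no further overlaps.
Poster Presentation starts before Panel Chat ends → Panel Chat and Poster Presentation overlap.
Invited Address starts after Panel Chat ends, so Panel Chat has no further overlaps.
Invited Address starts after Poster Presentation ends, so Poster Presentation has no further overlaps.
Keynote Slot starts after Invited Address ends, so Invited Address has no further overlaps.
Tutorial Session starts exactly when Keynote Slot ends (back-to-back, no overlap).

Panel Chat & Poster Presentation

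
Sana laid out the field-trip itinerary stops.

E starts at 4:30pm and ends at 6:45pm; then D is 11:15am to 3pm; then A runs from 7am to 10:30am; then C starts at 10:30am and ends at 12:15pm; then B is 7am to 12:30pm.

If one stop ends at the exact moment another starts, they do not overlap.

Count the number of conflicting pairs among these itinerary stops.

Sorted by start: A, B, C, D, E.
B starts before A ends → A and B overlap.
C starts exactly when A ends (back-to-back, no overlap), so nothing later overlaps A either.
C starts before B ends → B and C overlap.
D starts before B ends → B and D overlap.
E starts after B ends.
D starts before C ends → C and D overlap.
E starts after C ends.
E starts after D ends.
Overlapping pairs: A & B, B & C, B & D, C & D — 4 in total.

4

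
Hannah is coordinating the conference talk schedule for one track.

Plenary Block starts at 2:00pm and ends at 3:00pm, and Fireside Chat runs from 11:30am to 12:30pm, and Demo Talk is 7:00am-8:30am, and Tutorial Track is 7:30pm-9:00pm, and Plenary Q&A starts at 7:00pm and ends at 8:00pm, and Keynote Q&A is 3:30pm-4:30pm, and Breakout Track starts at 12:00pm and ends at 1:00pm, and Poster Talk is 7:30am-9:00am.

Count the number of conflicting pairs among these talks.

Check each pair: they overlap iff neither finishes before the other starts.
Sorted by start: Demo Talk, Poster Talk, Fireside Chat, Breakout Track, Plenary Block, Keynote Q&A, Plenary Q&A, Tutorial Track.
Poster Talk starts before Demo Talk ends → Demo Talk and Poster Talk overlap.
Fireside Chat starts after Demo Talk ends, so nothing later overlaps Demo Talk either.
Fireside Chat starts after Poster Talk ends, so nothing later overlaps Poster Talk either.
Breakout Track starts before Fireside Chat ends → Fireside Chat and Breakout Track overlap.
Plenary Block starts after Fireside Chat ends, so nothing later overlaps Fireside Chat either.
Plenary Block starts after Breakout Track ends, so nothing later overlaps Breakout Track either.
Keynote Q&A starts after Plenary Block ends, so nothing later overlaps Plenary Block either.
Plenary Q&A starts after Keynote Q&A ends, so nothing later overlaps Keynote Q&A either.
Tutorial Track starts before Plenary Q&A ends → Plenary Q&A and Tutorial Track overlap.
Overlapping pairs: Breakout Track & Fireside Chat, Demo Talk & Poster Talk, Plenary Q&A & Tutorial Track — 3 in total.

3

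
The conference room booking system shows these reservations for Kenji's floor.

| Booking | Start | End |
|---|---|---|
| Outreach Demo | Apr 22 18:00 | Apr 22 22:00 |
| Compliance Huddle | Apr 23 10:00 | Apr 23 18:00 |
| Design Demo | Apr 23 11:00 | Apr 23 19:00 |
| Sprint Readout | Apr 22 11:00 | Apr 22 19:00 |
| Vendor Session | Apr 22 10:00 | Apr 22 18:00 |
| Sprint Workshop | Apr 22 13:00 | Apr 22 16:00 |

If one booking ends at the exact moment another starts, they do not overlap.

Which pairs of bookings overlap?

Compliance Huddle & Design Demo, Outreach Demo & Sprint Readout, Sprint Readout & Sprint Workshop, Sprint Readout & Vendor Session, Sprint Workshop & Vendor Session

Sorted by start: Vendor Session, Sprint Readout, Sprint Workshop, Outreach Demo, Compliance Huddle, Design Demo.
Sprint Readout starts before Vendor Session ends → Vendor Session and Sprint Readout overlap.
Sprint Workshop starts before Vendor Session ends → Vendor Session and Sprint Workshop overlap.
Outreach Demo starts exactly when Vendor Session ends (back-to-back, no overlap); Vendor Session is clear from here.
Sprint Workshop starts before Sprint Readout ends → Sprint Readout and Sprint Workshop overlap.
Outreach Demo starts before Sprint Readout ends → Sprint Readout and Outreach Demo overlap.
Compliance Huddle starts after Sprint Readout ends; Sprint Readout is clear from here.
Outreach Demo starts after Sprint Workshop ends; Sprint Workshop is clear from here.
Compliance Huddle starts after Outreach Demo ends; Outreach Demo is clear from here.
Design Demo starts before Compliance Huddle ends → Compliance Huddle and Design Demo overlap.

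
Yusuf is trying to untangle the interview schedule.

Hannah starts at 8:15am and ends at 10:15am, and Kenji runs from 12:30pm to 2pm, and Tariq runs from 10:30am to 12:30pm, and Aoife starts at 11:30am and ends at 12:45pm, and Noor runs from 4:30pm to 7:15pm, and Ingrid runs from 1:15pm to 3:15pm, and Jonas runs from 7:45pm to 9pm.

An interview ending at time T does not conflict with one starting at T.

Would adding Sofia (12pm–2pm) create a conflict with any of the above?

Yes — it overlaps Aoife, Ingrid, Kenji, Tariq

Hannah: ends 10:15am at or before Sofia starts 12pm → clear.
Tariq: starts 10:30am before Sofia ends 2pm, and ends 12:30pm after Sofia starts 12pm → overlap.
Aoife: starts 11:30am before Sofia ends 2pm, and ends 12:45pm after Sofia starts 12pm → overlap.
Kenji: starts 12:30pm before Sofia ends 2pm, and ends 2pm after Sofia starts 12pm → overlap.
Ingrid: starts 1:15pm before Sofia ends 2pm, and ends 3:15pm after Sofia starts 12pm → overlap.
Noor: starts 4:30pm at or after Sofia ends 2pm → clear.
Jonas: starts 7:45pm at or after Sofia ends 2pm → clear.
Sofia overlaps Kenji, Tariq, Aoife, Ingrid.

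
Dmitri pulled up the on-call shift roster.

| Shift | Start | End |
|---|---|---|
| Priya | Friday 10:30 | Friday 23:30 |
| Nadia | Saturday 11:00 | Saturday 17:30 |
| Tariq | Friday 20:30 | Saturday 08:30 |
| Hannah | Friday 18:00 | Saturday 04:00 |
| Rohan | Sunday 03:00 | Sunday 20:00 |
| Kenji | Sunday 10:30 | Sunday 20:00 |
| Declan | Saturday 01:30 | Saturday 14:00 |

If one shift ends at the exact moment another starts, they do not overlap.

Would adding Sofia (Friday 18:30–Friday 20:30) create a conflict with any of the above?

Priya: starts Friday 10:30 before Sofia ends Friday 20:30, and ends Friday 23:30 after Sofia starts Friday 18:30 → overlap.
Hannah: starts Friday 18:00 before Sofia ends Friday 20:30, and ends Saturday 04:00 after Sofia starts Friday 18:30 → overlap.
Tariq: starts Friday 20:30 at or after Sofia ends Friday 20:30 → clear.
Declan: starts Saturday 01:30 at or after Sofia ends Friday 20:30 → clear.
Nadia: starts Saturday 11:00 at or after Sofia ends Friday 20:30 → clear.
Rohan: starts Sunday 03:00 at or after Sofia ends Friday 20:30 → clear.
Kenji: starts Sunday 10:30 at or after Sofia ends Friday 20:30 → clear.
Sofia overlaps Hannah, Priya.

Yes — it overlaps Hannah, Priya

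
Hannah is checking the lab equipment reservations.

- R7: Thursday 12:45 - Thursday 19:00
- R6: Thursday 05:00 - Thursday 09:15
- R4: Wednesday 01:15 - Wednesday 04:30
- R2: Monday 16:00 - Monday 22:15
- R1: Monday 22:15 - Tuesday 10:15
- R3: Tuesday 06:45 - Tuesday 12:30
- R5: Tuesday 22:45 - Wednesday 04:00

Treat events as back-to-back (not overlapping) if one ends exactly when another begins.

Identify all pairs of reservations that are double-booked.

Sorted by start: R2, R1, R3, R5, R4, R6, R7.
R1 starts exactly when R2 ends (back-to-back, no overlap) — done with R2.
R3 starts before R1 ends → R1 and R3 overlap.
R5 starts after R1 ends — done with R1.
R5 starts after R3 ends — done with R3.
R4 starts before R5 ends → R5 and R4 overlap.
R6 starts after R5 ends — done with R5.
R6 starts after R4 ends — done with R4.
R7 starts after R6 ends.

R1 & R3, R4 & R5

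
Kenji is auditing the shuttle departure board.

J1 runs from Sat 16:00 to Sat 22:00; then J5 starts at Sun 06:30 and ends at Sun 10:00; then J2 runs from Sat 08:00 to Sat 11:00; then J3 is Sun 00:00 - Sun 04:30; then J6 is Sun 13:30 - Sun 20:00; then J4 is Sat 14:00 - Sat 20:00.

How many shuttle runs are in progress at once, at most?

2

Sort all start/end points and keep a running count:
Sat 08:00 start J2 → 1
Sat 11:00 end J2 → 0
Sat 14:00 start J4 → 1
Sat 16:00 start J1 → 2
Sat 20:00 end J4 → 1
Sat 22:00 end J1 → 0
Sun 00:00 start J3 → 1
Sun 04:30 end J3 → 0
Sun 06:30 start J5 → 1
Sun 10:00 end J5 → 0
Sun 13:30 start J6 → 1
Sun 20:00 end J6 → 0
Peak is 2, at Sat 16:00 (J1, J4).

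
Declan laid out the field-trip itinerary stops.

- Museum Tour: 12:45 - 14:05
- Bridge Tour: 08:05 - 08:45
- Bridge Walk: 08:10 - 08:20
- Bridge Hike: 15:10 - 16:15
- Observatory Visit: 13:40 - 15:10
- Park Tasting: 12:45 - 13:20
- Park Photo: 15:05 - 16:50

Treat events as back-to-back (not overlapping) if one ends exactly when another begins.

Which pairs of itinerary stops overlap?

Bridge Hike & Park Photo, Bridge Tour & Bridge Walk, Museum Tour & Observatory Visit, Museum Tour & Park Tasting, Observatory Visit & Park Photo

Sorted by start: Bridge Tour, Bridge Walk, Museum Tour, Park Tasting, Observatory Visit, Park Photo, Bridge Hike.
Bridge Walk starts before Bridge Tour ends → Bridge Tour and Bridge Walk overlap.
Museum Tour starts after Bridge Tour ends; Bridge Tour is clear from here.
Museum Tour starts after Bridge Walk ends; Bridge Walk is clear from here.
Park Tasting starts before Museum Tour ends → Museum Tour and Park Tasting overlap.
Observatory Visit starts before Museum Tour ends → Museum Tour and Observatory Visit overlap.
Park Photo starts after Museum Tour ends; Museum Tour is clear from here.
Observatory Visit starts after Park Tasting ends; Park Tasting is clear from here.
Park Photo starts before Observatory Visit ends → Observatory Visit and Park Photo overlap.
Bridge Hike starts exactly when Observatory Visit ends (back-to-back, no overlap).
Bridge Hike starts before Park Photo ends → Park Photo and Bridge Hike overlap.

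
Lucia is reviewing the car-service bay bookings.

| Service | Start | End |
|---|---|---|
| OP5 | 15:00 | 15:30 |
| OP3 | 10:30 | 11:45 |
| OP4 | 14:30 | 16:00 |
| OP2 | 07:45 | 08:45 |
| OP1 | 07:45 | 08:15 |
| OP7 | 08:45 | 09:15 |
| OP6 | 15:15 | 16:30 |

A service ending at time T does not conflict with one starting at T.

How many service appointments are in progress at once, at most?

3

Sort all start/end points and keep a running count:
07:45 start OP1 → 1
07:45 start OP2 → 2
08:15 end OP1 → 1
08:45 end OP2 → 0
08:45 start OP7 → 1
09:15 end OP7 → 0
10:30 start OP3 → 1
11:45 end OP3 → 0
14:30 start OP4 → 1
15:00 start OP5 → 2
15:15 start OP6 → 3
15:30 end OP5 → 2
16:00 end OP4 → 1
16:30 end OP6 → 0
Peak is 3, at 15:15 (OP4, OP5, OP6).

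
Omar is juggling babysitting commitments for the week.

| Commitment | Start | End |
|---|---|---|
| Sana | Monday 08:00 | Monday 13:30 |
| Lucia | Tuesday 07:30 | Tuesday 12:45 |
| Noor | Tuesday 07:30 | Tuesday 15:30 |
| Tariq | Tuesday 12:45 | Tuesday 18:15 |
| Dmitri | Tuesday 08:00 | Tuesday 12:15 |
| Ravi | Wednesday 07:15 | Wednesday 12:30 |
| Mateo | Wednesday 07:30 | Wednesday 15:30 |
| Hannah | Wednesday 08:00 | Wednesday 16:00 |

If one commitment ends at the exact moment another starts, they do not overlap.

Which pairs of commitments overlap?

Dmitri & Lucia, Dmitri & Noor, Hannah & Mateo, Hannah & Ravi, Lucia & Noor, Mateo & Ravi, Noor & Tariq

Sorted by start: Sana, Lucia, Noor, Dmitri, Tariq, Ravi, Mateo, Hannah.
Lucia starts after Sana ends; Sana is clear from here.
Noor starts before Lucia ends → Lucia and Noor overlap.
Dmitri starts before Lucia ends → Lucia and Dmitri overlap.
Tariq starts exactly when Lucia ends (back-to-back, no overlap); Lucia is clear from here.
Dmitri starts before Noor ends → Noor and Dmitri overlap.
Tariq starts before Noor ends → Noor and Tariq overlap.
Ravi starts after Noor ends; Noor is clear from here.
Tariq starts after Dmitri ends; Dmitri is clear from here.
Ravi starts after Tariq ends; Tariq is clear from here.
Mateo starts before Ravi ends → Ravi and Mateo overlap.
Hannah starts before Ravi ends → Ravi and Hannah overlap.
Hannah starts before Mateo ends → Mateo and Hannah overlap.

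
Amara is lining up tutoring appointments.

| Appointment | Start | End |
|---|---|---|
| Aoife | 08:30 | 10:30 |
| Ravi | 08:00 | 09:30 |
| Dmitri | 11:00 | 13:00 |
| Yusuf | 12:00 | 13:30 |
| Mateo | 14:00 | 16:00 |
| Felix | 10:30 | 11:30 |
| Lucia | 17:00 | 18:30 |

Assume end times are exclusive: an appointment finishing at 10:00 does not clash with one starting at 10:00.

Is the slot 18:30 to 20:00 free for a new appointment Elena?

Ravi: ends 09:30 at or before Elena starts 18:30 → clear.
Aoife: ends 10:30 at or before Elena starts 18:30 → clear.
Felix: ends 11:30 at or before Elena starts 18:30 → clear.
Dmitri: ends 13:00 at or before Elena starts 18:30 → clear.
Yusuf: ends 13:30 at or before Elena starts 18:30 → clear.
Mateo: ends 16:00 at or before Elena starts 18:30 → clear.
Lucia: ends 18:30 at or before Elena starts 18:30 → clear.

Yes — the slot is free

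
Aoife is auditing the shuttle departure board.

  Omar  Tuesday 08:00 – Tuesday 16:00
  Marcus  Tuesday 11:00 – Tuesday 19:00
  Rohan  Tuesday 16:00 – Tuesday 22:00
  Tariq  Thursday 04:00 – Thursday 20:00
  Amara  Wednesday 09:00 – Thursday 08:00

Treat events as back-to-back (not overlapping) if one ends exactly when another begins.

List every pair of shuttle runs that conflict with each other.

Check each pair: they overlap iff neither finishes before the other starts.
Sorted by start: Omar, Marcus, Rohan, Amara, Tariq.
Marcus starts before Omar ends → Omar and Marcus overlap.
Rohan starts exactly when Omar ends (back-to-back, no overlap), so nothing later overlaps Omar either.
Rohan starts before Marcus ends → Marcus and Rohan overlap.
Amara starts after Marcus ends, so nothing later overlaps Marcus either.
Amara starts after Rohan ends, so nothing later overlaps Rohan either.
Tariq starts before Amara ends → Amara and Tariq overlap.

Amara & Tariq, Marcus & Omar, Marcus & Rohan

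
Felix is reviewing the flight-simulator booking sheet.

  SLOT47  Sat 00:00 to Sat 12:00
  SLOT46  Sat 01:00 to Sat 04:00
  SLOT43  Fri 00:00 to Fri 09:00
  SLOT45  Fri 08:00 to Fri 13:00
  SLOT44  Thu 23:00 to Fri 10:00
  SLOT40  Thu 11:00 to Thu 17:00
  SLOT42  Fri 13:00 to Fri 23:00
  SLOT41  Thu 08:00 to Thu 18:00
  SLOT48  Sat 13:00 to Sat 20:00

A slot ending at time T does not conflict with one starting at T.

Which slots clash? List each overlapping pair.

Check each pair: they overlap iff neither finishes before the other starts.
Sorted by start: SLOT41, SLOT40, SLOT44, SLOT43, SLOT45, SLOT42, SLOT47, SLOT46, SLOT48.
SLOT40 starts before SLOT41 ends → SLOT41 and SLOT40 overlap.
SLOT44 starts after SLOT41 ends, so nothing later overlaps SLOT41 either.
SLOT44 starts after SLOT40 ends, so nothing later overlaps SLOT40 either.
SLOT43 starts before SLOT44 ends → SLOT44 and SLOT43 overlap.
SLOT45 starts before SLOT44 ends → SLOT44 and SLOT45 overlap.
SLOT42 starts after SLOT44 ends, so nothing later overlaps SLOT44 either.
SLOT45 starts before SLOT43 ends → SLOT43 and SLOT45 overlap.
SLOT42 starts after SLOT43 ends, so nothing later overlaps SLOT43 either.
SLOT42 starts exactly when SLOT45 ends (back-to-back, no overlap), so nothing later overlaps SLOT45 either.
SLOT47 starts after SLOT42 ends, so nothing later overlaps SLOT42 either.
SLOT46 starts before SLOT47 ends → SLOT47 and SLOT46 overlap.
SLOT48 starts after SLOT47 ends.
SLOT48 starts after SLOT46 ends.

SLOT40 & SLOT41, SLOT43 & SLOT44, SLOT43 & SLOT45, SLOT44 & SLOT45, SLOT46 & SLOT47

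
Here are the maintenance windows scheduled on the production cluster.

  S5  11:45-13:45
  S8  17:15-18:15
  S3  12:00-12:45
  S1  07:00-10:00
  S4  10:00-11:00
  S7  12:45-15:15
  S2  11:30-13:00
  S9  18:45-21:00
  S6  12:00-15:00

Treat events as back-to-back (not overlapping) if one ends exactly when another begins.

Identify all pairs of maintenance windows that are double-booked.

S2 & S3, S2 & S5, S2 & S6, S2 & S7, S3 & S5, S3 & S6, S5 & S6, S5 & S7, S6 & S7

Sorted by start: S1, S4, S2, S5, S3, S6, S7, S8, S9.
S4 starts exactly when S1 ends (back-to-back, no overlap) — done with S1.
S2 starts after S4 ends — done with S4.
S5 starts before S2 ends → S2 and S5 overlap.
S3 starts before S2 ends → S2 and S3 overlap.
S6 starts before S2 ends → S2 and S6 overlap.
S7 starts before S2 ends → S2 and S7 overlap.
S8 starts after S2 ends — done with S2.
S3 starts before S5 ends → S5 and S3 overlap.
S6 starts before S5 ends → S5 and S6 overlap.
S7 starts before S5 ends → S5 and S7 overlap.
S8 starts after S5 ends — done with S5.
S6 starts before S3 ends → S3 and S6 overlap.
S7 starts exactly when S3 ends (back-to-back, no overlap) — done with S3.
S7 starts before S6 ends → S6 and S7 overlap.
S8 starts after S6 ends — done with S6.
S8 starts after S7 ends — done with S7.
S9 starts after S8 ends.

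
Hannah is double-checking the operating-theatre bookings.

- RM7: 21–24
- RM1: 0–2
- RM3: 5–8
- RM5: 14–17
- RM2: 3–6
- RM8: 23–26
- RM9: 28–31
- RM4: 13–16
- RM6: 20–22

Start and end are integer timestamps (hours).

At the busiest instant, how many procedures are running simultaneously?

Sort all start/end points and keep a running count:
0 start RM1 → 1
2 end RM1 → 0
3 start RM2 → 1
5 start RM3 → 2
6 end RM2 → 1
8 end RM3 → 0
13 start RM4 → 1
14 start RM5 → 2
16 end RM4 → 1
17 end RM5 → 0
20 start RM6 → 1
21 start RM7 → 2
22 end RM6 → 1
23 start RM8 → 2
24 end RM7 → 1
26 end RM8 → 0
28 start RM9 → 1
31 end RM9 → 0
Peak is 2, at 5 (RM2, RM3).

2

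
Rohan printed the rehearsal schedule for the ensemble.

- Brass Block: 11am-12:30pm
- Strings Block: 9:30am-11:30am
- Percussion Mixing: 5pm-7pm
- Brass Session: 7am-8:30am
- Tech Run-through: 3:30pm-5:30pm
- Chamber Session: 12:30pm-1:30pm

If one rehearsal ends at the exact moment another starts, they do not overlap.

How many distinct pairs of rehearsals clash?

Two intervals overlap when each starts before the other ends.
Sorted by start: Brass Session, Strings Block, Brass Block, Chamber Session, Tech Run-through, Percussion Mixing.
Strings Block starts after Brass Session ends, so Brass Session has no further overlaps.
Brass Block starts before Strings Block ends → Strings Block and Brass Block overlap.
Chamber Session starts after Strings Block ends, so Strings Block has no further overlaps.
Chamber Session starts exactly when Brass Block ends (back-to-back, no overlap), so Brass Block has no further overlaps.
Tech Run-through starts after Chamber Session ends, so Chamber Session has no further overlaps.
Percussion Mixing starts before Tech Run-through ends → Tech Run-through and Percussion Mixing overlap.
Overlapping pairs: Brass Block & Strings Block, Percussion Mixing & Tech Run-through — 2 in total.

2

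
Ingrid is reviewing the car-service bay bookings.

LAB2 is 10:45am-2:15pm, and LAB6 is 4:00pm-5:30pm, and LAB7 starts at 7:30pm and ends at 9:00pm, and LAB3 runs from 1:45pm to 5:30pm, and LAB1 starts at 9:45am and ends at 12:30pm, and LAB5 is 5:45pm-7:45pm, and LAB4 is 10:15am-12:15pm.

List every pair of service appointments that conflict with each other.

Sorted by start: LAB1, LAB4, LAB2, LAB3, LAB6, LAB5, LAB7.
LAB4 starts before LAB1 ends → LAB1 and LAB4 overlap.
LAB2 starts before LAB1 ends → LAB1 and LAB2 overlap.
LAB3 starts after LAB1 ends — done with LAB1.
LAB2 starts before LAB4 ends → LAB4 and LAB2 overlap.
LAB3 starts after LAB4 ends — done with LAB4.
LAB3 starts before LAB2 ends → LAB2 and LAB3 overlap.
LAB6 starts after LAB2 ends — done with LAB2.
LAB6 starts before LAB3 ends → LAB3 and LAB6 overlap.
LAB5 starts after LAB3 ends — done with LAB3.
LAB5 starts after LAB6 ends — done with LAB6.
LAB7 starts before LAB5 ends → LAB5 and LAB7 overlap.

LAB1 & LAB2, LAB1 & LAB4, LAB2 & LAB3, LAB2 & LAB4, LAB3 & LAB6, LAB5 & LAB7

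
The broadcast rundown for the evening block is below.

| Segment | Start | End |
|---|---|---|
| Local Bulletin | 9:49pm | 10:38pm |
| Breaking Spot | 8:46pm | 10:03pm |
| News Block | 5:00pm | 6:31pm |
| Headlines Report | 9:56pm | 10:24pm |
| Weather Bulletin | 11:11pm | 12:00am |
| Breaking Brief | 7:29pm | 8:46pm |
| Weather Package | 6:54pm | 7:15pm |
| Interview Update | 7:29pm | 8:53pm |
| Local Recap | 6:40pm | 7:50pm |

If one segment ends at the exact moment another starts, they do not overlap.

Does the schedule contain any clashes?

Sorted by start: News Block, Local Recap, Weather Package, Breaking Brief, Interview Update, Breaking Spot, Local Bulletin, Headlines Report, Weather Bulletin.
Local Recap starts after News Block ends, so nothing later overlaps News Block either.
Weather Package starts before Local Recap ends → Local Recap and Weather Package overlap.
That's a conflict, so the schedule is not conflict-free.

Yes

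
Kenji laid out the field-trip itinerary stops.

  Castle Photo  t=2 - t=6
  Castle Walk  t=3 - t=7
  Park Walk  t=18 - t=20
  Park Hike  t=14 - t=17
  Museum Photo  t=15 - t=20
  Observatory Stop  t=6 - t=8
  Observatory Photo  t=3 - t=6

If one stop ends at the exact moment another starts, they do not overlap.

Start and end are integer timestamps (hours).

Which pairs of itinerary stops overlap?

Castle Photo & Castle Walk, Castle Photo & Observatory Photo, Castle Walk & Observatory Photo, Castle Walk & Observatory Stop, Museum Photo & Park Hike, Museum Photo & Park Walk

Sorted by start: Castle Photo, Observatory Photo, Castle Walk, Observatory Stop, Park Hike, Museum Photo, Park Walk.
Observatory Photo starts before Castle Photo ends → Castle Photo and Observatory Photo overlap.
Castle Walk starts before Castle Photo ends → Castle Photo and Castle Walk overlap.
Observatory Stop starts exactly when Castle Photo ends (back-to-back, no overlap), so nothing later overlaps Castle Photo either.
Castle Walk starts before Observatory Photo ends → Observatory Photo and Castle Walk overlap.
Observatory Stop starts exactly when Observatory Photo ends (back-to-back, no overlap), so nothing later overlaps Observatory Photo either.
Observatory Stop starts before Castle Walk ends → Castle Walk and Observatory Stop overlap.
Park Hike starts after Castle Walk ends, so nothing later overlaps Castle Walk either.
Park Hike starts after Observatory Stop ends, so nothing later overlaps Observatory Stop either.
Museum Photo starts before Park Hike ends → Park Hike and Museum Photo overlap.
Park Walk starts after Park Hike ends.
Park Walk starts before Museum Photo ends → Museum Photo and Park Walk overlap.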